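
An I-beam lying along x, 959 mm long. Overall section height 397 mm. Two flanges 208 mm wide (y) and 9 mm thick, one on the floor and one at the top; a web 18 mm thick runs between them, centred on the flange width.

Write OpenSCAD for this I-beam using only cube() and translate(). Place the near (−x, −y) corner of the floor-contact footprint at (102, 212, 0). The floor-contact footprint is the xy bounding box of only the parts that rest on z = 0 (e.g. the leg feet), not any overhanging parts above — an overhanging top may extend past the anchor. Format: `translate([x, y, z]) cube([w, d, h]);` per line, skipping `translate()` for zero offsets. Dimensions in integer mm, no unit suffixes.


translate([102, 212, 0]) cube([959, 208, 9]);
translate([102, 307, 9]) cube([959, 18, 379]);
translate([102, 212, 388]) cube([959, 208, 9]);


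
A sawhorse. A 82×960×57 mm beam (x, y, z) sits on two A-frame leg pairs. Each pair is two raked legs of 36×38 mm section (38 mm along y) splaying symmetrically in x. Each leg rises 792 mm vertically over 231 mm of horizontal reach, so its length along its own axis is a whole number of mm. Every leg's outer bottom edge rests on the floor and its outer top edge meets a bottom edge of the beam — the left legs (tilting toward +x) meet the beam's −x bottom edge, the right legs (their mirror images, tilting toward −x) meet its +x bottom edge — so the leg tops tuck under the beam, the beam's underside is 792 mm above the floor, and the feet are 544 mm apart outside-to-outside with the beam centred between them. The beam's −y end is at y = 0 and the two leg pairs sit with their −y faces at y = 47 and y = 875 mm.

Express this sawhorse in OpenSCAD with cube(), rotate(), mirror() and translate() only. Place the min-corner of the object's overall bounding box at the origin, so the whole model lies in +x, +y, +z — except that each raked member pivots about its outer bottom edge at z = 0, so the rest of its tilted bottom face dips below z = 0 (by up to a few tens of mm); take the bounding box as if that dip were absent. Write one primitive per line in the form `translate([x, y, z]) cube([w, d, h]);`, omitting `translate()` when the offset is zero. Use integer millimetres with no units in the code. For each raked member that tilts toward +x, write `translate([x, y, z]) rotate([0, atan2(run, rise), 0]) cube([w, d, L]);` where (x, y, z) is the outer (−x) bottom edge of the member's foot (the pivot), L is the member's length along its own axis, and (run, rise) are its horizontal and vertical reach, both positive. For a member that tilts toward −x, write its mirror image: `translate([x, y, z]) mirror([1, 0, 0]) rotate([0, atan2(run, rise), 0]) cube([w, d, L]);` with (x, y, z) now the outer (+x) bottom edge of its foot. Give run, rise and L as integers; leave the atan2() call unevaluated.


// leg length = √(231² + 792²) = 825
// right-leg outer foot x = 2·231 + 82 = 544
// beam min-corner = (231, 0, 792)
translate([231, 0, 792]) cube([82, 960, 57]);
translate([0, 47, 0]) rotate([0, atan2(231, 792), 0]) cube([36, 38, 825]);
translate([544, 47, 0]) mirror([1, 0, 0]) rotate([0, atan2(231, 792), 0]) cube([36, 38, 825]);
translate([0, 875, 0]) rotate([0, atan2(231, 792), 0]) cube([36, 38, 825]);
translate([544, 875, 0]) mirror([1, 0, 0]) rotate([0, atan2(231, 792), 0]) cube([36, 38, 825]);


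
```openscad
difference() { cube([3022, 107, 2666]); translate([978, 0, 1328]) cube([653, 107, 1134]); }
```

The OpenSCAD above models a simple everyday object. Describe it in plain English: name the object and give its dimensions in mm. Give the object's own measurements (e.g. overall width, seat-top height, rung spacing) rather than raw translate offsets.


A wall 3022 mm long (x), 107 mm thick (y), 2666 mm tall, with a rectangular window opening cut through it. The opening is 653 mm wide and 1134 mm tall; its sill is at z = 1328 mm and its near (−x) edge is 978 mm from the wall's −x end. The opening passes through the full wall thickness.


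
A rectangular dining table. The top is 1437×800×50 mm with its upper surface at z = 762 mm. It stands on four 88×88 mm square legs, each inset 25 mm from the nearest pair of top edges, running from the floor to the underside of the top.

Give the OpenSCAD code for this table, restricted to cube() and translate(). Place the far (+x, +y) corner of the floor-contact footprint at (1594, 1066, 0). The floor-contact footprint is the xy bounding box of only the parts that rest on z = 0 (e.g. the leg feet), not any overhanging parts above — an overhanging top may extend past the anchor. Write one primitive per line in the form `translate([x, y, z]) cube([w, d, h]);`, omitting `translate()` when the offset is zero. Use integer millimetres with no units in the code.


// leg_h = 762 - 50 = 712
translate([182, 291, 712]) cube([1437, 800, 50]);
translate([207, 316, 0]) cube([88, 88, 712]);
translate([1506, 316, 0]) cube([88, 88, 712]);
translate([207, 978, 0]) cube([88, 88, 712]);
translate([1506, 978, 0]) cube([88, 88, 712]);


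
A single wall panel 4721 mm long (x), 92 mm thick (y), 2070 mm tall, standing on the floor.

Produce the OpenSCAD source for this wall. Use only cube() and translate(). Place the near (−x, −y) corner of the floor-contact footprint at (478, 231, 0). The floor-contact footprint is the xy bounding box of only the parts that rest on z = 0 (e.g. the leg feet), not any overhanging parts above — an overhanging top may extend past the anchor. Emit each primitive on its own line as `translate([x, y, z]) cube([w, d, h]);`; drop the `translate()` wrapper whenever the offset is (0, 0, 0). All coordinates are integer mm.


translate([478, 231, 0]) cube([4721, 92, 2070]);


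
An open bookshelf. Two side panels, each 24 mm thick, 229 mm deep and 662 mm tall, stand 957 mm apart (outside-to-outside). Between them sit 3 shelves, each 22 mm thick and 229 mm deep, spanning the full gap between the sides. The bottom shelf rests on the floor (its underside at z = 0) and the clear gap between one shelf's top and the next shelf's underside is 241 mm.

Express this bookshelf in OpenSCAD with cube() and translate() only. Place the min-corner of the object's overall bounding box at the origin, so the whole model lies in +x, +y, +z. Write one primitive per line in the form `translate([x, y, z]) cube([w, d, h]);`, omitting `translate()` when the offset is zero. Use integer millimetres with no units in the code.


cube([24, 229, 662]);
translate([933, 0, 0]) cube([24, 229, 662]);
translate([24, 0, 0]) cube([909, 229, 22]);
translate([24, 0, 263]) cube([909, 229, 22]);
translate([24, 0, 526]) cube([909, 229, 22]);


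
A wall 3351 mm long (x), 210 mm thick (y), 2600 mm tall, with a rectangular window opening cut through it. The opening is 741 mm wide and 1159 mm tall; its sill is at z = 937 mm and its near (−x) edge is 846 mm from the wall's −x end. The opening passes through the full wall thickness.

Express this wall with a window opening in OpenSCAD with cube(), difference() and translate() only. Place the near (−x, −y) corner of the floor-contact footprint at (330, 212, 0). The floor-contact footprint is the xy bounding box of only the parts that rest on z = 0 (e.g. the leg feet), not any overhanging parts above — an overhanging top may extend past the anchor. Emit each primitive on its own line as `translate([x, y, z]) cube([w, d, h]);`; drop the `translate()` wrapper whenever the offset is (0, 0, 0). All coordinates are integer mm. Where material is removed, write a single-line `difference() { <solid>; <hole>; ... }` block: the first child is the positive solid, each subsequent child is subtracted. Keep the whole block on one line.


difference() { translate([330, 212, 0]) cube([3351, 210, 2600]); translate([1176, 212, 937]) cube([741, 210, 1159]); }


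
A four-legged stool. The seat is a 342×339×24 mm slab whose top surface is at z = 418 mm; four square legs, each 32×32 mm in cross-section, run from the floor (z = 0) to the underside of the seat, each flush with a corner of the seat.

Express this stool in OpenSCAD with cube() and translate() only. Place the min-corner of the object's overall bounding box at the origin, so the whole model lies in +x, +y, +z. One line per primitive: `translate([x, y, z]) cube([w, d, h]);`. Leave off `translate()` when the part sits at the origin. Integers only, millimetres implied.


translate([0, 0, 394]) cube([342, 339, 24]);
cube([32, 32, 394]);
translate([310, 0, 0]) cube([32, 32, 394]);
translate([0, 307, 0]) cube([32, 32, 394]);
translate([310, 307, 0]) cube([32, 32, 394]);


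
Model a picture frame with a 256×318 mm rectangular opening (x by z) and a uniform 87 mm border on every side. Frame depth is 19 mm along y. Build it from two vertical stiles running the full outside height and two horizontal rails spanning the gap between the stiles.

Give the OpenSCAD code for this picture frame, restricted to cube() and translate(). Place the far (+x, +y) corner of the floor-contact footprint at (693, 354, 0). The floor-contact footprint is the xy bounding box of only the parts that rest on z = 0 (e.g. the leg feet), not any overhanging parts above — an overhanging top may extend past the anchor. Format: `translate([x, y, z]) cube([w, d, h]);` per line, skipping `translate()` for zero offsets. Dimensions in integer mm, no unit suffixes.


translate([263, 335, 0]) cube([87, 19, 492]);
translate([606, 335, 0]) cube([87, 19, 492]);
translate([350, 335, 0]) cube([256, 19, 87]);
translate([350, 335, 405]) cube([256, 19, 87]);


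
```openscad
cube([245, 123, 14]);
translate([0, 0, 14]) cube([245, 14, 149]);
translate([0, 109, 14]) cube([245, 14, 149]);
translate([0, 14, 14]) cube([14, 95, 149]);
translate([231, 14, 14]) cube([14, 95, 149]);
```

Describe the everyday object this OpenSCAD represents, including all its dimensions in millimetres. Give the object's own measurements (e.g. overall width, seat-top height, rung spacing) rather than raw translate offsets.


An open-topped rectangular box: outside dimensions 245×123×163 mm, with a uniform wall and base thickness of 14 mm. The base is a full 245×123 slab on the floor; four walls sit on top of the base. The front and back walls (the −y and +y sides) span the full width; the two side walls fit between them.


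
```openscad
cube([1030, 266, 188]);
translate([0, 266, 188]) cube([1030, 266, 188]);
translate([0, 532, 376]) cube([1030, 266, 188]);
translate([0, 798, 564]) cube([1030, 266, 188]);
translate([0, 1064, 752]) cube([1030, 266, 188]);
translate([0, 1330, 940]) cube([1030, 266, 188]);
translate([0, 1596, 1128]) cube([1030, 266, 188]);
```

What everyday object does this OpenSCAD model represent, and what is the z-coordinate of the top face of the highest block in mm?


A staircase. The total rise is 1316 mm.

7 identical blocks, each offset up and back from the previous — a staircase. Each step is 188 mm tall and there are 7 of them, so the total rise is 7 × 188 = 1316 mm.


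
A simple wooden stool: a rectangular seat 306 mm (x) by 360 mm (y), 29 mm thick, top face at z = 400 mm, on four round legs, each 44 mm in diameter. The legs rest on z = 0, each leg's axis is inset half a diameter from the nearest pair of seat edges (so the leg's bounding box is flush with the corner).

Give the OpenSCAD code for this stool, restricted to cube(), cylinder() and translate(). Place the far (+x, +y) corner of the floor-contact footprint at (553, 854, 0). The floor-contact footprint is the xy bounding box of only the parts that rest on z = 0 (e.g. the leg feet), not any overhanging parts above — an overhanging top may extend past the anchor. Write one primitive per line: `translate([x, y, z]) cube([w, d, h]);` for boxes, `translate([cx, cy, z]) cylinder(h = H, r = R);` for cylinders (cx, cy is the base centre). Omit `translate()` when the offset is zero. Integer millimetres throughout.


// leg_h = 400 - 29 = 371
translate([247, 494, 371]) cube([306, 360, 29]);
translate([269, 516, 0]) cylinder(h = 371, r = 22);
translate([531, 516, 0]) cylinder(h = 371, r = 22);
translate([269, 832, 0]) cylinder(h = 371, r = 22);
translate([531, 832, 0]) cylinder(h = 371, r = 22);


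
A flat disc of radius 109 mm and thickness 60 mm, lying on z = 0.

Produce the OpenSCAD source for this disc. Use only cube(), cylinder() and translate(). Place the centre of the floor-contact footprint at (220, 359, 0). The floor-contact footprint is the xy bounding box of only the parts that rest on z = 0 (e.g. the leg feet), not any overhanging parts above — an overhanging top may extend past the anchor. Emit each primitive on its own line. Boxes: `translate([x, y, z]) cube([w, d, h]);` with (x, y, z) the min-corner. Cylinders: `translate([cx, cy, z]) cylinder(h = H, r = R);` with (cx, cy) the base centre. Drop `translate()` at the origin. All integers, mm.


translate([220, 359, 0]) cylinder(h = 60, r = 109);


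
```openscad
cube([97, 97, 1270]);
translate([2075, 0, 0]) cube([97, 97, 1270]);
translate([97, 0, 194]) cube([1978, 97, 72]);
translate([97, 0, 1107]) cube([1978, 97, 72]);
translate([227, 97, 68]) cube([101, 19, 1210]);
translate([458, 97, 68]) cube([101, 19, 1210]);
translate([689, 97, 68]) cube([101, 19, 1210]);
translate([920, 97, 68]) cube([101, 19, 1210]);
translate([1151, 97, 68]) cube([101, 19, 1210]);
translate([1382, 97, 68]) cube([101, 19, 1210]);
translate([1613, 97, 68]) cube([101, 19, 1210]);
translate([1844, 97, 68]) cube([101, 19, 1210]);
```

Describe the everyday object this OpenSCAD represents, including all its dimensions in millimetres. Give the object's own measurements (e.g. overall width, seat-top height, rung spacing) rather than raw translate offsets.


A fence section. Two 97×97 mm posts, 1270 mm tall, stand on the floor with a clear span of 1978 mm between their inner faces. Two horizontal rails of 97×72 mm section span the gap between the posts with their undersides at z = 194 mm and z = 1107 mm, flush with the posts' −y face. 8 pickets, each 101 mm wide, 19 mm thick and 1210 mm tall, are fixed to the +y face of the rails with their bottoms at z = 68 mm, spaced across the span with a 130 mm gap after the −x post and between neighbouring pickets and before the +x post.


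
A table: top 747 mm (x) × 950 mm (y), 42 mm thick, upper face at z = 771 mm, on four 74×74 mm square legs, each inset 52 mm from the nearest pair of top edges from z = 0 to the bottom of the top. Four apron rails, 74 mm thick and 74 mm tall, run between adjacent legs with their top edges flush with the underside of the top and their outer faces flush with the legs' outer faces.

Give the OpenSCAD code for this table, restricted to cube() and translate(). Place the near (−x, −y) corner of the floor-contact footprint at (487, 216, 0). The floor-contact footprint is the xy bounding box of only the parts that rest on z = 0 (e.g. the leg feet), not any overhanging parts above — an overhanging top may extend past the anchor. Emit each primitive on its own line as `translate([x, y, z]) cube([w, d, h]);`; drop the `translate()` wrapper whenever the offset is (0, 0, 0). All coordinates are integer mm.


translate([435, 164, 729]) cube([747, 950, 42]);
translate([487, 216, 0]) cube([74, 74, 729]);
translate([1056, 216, 0]) cube([74, 74, 729]);
translate([487, 988, 0]) cube([74, 74, 729]);
translate([1056, 988, 0]) cube([74, 74, 729]);
translate([561, 216, 655]) cube([495, 74, 74]);
translate([561, 988, 655]) cube([495, 74, 74]);
translate([487, 290, 655]) cube([74, 698, 74]);
translate([1056, 290, 655]) cube([74, 698, 74]);


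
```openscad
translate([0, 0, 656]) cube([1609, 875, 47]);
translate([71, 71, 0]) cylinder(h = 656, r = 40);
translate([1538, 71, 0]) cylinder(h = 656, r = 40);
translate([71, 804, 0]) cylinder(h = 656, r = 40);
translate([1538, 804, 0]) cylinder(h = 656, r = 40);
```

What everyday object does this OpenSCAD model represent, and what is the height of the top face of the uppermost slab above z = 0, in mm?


A table. The table height is 703 mm.

A 1609×875×47 slab sits at z = 656 on four Ø80 mm round legs — a table. The top surface is at 656 + 47 = 703 mm.


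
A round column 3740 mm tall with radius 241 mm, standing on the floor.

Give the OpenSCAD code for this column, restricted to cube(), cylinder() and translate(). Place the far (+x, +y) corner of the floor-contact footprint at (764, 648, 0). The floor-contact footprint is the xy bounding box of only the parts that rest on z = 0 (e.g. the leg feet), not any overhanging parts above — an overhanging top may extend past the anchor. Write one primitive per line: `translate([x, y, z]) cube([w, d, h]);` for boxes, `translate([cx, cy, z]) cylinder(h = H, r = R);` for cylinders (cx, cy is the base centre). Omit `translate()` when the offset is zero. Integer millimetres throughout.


translate([523, 407, 0]) cylinder(h = 3740, r = 241);


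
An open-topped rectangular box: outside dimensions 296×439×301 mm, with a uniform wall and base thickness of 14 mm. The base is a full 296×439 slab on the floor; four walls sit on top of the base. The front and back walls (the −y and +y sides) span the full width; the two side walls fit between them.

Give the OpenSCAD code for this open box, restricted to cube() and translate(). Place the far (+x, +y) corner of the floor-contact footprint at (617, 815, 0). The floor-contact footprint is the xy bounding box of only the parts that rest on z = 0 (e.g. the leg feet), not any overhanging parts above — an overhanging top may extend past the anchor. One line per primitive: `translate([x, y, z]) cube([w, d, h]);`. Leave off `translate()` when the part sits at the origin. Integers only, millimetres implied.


translate([321, 376, 0]) cube([296, 439, 14]);
translate([321, 376, 14]) cube([296, 14, 287]);
translate([321, 801, 14]) cube([296, 14, 287]);
translate([321, 390, 14]) cube([14, 411, 287]);
translate([603, 390, 14]) cube([14, 411, 287]);


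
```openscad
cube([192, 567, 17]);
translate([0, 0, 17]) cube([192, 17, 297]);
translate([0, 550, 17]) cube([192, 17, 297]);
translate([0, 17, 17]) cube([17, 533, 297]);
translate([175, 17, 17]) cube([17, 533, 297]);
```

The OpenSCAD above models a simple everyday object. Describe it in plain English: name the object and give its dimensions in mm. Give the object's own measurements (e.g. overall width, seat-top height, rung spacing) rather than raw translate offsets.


An open-topped rectangular box: outside dimensions 192×567×314 mm, with a uniform wall and base thickness of 17 mm. The base is a full 192×567 slab on the floor; four walls sit on top of the base. The front and back walls (the −y and +y sides) span the full width; the two side walls fit between them.


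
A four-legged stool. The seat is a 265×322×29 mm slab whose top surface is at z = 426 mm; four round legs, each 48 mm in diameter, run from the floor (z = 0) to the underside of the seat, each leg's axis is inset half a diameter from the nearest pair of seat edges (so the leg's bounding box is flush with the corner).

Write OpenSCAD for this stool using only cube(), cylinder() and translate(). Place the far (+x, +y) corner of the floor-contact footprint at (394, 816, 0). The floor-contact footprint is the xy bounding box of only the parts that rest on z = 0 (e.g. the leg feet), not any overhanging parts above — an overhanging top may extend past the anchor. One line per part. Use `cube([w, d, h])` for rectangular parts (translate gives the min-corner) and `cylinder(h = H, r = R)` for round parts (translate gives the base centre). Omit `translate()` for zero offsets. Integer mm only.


// leg_h = 426 - 29 = 397
translate([129, 494, 397]) cube([265, 322, 29]);
translate([153, 518, 0]) cylinder(h = 397, r = 24);
translate([370, 518, 0]) cylinder(h = 397, r = 24);
translate([153, 792, 0]) cylinder(h = 397, r = 24);
translate([370, 792, 0]) cylinder(h = 397, r = 24);


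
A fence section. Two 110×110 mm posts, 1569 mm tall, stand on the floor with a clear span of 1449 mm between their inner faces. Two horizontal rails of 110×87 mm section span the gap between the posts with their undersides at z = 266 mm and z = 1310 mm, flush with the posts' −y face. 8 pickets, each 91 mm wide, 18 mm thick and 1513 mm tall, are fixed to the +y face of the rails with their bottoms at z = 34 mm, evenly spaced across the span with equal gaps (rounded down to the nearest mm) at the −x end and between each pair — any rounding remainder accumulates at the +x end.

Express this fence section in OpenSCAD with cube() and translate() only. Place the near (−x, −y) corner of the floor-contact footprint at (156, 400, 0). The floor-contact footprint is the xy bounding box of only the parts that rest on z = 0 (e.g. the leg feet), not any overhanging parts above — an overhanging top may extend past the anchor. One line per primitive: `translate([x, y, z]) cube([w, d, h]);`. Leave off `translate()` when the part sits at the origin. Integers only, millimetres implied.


translate([156, 400, 0]) cube([110, 110, 1569]);
translate([1715, 400, 0]) cube([110, 110, 1569]);
translate([266, 400, 266]) cube([1449, 110, 87]);
translate([266, 400, 1310]) cube([1449, 110, 87]);
translate([346, 510, 34]) cube([91, 18, 1513]);
translate([517, 510, 34]) cube([91, 18, 1513]);
translate([688, 510, 34]) cube([91, 18, 1513]);
translate([859, 510, 34]) cube([91, 18, 1513]);
translate([1030, 510, 34]) cube([91, 18, 1513]);
translate([1201, 510, 34]) cube([91, 18, 1513]);
translate([1372, 510, 34]) cube([91, 18, 1513]);
translate([1543, 510, 34]) cube([91, 18, 1513]);


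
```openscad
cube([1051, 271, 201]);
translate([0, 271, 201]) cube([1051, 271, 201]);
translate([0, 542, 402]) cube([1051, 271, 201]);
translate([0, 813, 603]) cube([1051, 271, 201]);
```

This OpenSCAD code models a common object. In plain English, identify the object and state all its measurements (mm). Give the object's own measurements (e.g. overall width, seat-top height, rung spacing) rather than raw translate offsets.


A straight staircase of 4 solid steps. Each step is 1051 mm wide (x), 271 mm deep (y, the going) and 201 mm tall (the rise). The first step rests on the floor; each subsequent step sits one going further in +y and one rise higher in +z, directly behind and above the previous step with no overlap.


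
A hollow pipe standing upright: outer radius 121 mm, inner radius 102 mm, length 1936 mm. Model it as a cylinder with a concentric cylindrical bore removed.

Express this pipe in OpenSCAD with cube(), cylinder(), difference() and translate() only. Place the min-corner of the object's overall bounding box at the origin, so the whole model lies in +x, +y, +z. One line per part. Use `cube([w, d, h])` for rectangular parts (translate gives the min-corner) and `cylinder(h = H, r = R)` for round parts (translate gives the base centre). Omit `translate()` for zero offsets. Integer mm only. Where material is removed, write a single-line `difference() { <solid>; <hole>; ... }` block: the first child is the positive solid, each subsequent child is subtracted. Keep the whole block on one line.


difference() { translate([121, 121, 0]) cylinder(h = 1936, r = 121); translate([121, 121, 0]) cylinder(h = 1936, r = 102); }


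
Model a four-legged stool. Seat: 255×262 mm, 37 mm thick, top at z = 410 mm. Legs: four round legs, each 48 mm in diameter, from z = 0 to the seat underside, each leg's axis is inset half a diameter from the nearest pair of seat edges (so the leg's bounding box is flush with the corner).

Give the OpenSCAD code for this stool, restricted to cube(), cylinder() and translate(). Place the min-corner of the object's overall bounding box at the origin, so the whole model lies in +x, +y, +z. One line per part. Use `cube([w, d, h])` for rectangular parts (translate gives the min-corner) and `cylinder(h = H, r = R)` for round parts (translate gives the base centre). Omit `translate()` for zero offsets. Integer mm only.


translate([0, 0, 373]) cube([255, 262, 37]);
translate([24, 24, 0]) cylinder(h = 373, r = 24);
translate([231, 24, 0]) cylinder(h = 373, r = 24);
translate([24, 238, 0]) cylinder(h = 373, r = 24);
translate([231, 238, 0]) cylinder(h = 373, r = 24);


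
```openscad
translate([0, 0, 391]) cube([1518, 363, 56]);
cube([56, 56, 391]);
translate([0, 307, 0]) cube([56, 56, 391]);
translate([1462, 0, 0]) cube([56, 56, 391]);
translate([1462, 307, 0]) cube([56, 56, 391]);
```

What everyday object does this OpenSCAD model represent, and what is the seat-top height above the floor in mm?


A bench. The seat-top height is 447 mm.

A long slab on four corner posts — a bench. The slab sits at z = 391 with thickness 56, so the top is 391 + 56 = 447 mm.


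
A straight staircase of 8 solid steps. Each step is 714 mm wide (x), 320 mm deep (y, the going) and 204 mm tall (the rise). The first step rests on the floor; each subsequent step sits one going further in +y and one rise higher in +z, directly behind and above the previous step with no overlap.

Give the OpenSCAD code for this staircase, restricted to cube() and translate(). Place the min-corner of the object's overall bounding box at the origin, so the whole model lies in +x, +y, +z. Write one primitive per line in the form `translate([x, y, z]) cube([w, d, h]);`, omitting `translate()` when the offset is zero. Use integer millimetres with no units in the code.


cube([714, 320, 204]);
translate([0, 320, 204]) cube([714, 320, 204]);
translate([0, 640, 408]) cube([714, 320, 204]);
translate([0, 960, 612]) cube([714, 320, 204]);
translate([0, 1280, 816]) cube([714, 320, 204]);
translate([0, 1600, 1020]) cube([714, 320, 204]);
translate([0, 1920, 1224]) cube([714, 320, 204]);
translate([0, 2240, 1428]) cube([714, 320, 204]);


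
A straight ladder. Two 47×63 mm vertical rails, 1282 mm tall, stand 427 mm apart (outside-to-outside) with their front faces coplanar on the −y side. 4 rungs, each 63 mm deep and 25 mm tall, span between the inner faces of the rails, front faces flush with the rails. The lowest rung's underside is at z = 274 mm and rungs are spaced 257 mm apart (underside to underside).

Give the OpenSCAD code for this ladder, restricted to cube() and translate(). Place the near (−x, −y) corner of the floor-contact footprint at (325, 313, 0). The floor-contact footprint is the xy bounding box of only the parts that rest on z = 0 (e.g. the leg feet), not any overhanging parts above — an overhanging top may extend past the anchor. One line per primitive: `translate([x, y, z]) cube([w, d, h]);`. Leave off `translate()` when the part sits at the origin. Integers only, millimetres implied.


// rung span = 427 - 2*47 = 333
// rung[k] z = 274 + k*257
translate([325, 313, 0]) cube([47, 63, 1282]);
translate([705, 313, 0]) cube([47, 63, 1282]);
translate([372, 313, 274]) cube([333, 63, 25]);
translate([372, 313, 531]) cube([333, 63, 25]);
translate([372, 313, 788]) cube([333, 63, 25]);
translate([372, 313, 1045]) cube([333, 63, 25]);


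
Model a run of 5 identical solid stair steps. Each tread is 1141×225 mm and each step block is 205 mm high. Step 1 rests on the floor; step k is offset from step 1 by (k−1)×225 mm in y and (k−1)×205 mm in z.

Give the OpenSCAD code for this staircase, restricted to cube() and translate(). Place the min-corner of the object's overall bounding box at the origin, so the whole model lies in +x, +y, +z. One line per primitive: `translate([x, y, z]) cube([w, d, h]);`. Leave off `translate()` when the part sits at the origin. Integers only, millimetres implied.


cube([1141, 225, 205]);
translate([0, 225, 205]) cube([1141, 225, 205]);
translate([0, 450, 410]) cube([1141, 225, 205]);
translate([0, 675, 615]) cube([1141, 225, 205]);
translate([0, 900, 820]) cube([1141, 225, 205]);


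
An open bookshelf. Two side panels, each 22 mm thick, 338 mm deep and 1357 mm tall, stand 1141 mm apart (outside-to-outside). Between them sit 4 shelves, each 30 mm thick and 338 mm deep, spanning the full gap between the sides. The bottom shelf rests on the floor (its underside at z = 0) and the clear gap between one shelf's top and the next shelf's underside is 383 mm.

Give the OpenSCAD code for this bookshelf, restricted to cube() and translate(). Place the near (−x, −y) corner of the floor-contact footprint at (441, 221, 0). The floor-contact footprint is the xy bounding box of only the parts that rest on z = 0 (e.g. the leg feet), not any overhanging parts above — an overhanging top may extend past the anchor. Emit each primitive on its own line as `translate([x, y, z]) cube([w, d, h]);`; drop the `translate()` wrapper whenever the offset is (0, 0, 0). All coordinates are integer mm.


translate([441, 221, 0]) cube([22, 338, 1357]);
translate([1560, 221, 0]) cube([22, 338, 1357]);
translate([463, 221, 0]) cube([1097, 338, 30]);
translate([463, 221, 413]) cube([1097, 338, 30]);
translate([463, 221, 826]) cube([1097, 338, 30]);
translate([463, 221, 1239]) cube([1097, 338, 30]);


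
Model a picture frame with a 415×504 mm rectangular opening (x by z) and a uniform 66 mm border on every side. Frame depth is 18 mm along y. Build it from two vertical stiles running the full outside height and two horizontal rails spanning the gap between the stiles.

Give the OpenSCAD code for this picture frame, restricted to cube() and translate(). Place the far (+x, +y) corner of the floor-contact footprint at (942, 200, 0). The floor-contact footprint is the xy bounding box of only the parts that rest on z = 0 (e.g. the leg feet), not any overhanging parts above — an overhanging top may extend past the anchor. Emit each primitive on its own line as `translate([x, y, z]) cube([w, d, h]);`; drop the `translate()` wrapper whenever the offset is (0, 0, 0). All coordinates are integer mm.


translate([395, 182, 0]) cube([66, 18, 636]);
translate([876, 182, 0]) cube([66, 18, 636]);
translate([461, 182, 0]) cube([415, 18, 66]);
translate([461, 182, 570]) cube([415, 18, 66]);


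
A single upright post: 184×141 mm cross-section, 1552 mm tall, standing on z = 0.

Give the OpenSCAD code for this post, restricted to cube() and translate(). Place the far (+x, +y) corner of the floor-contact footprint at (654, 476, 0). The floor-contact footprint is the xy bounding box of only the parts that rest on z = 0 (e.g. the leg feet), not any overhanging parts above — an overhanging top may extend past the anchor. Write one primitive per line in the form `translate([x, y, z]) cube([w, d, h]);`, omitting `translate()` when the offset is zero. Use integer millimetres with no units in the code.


translate([470, 335, 0]) cube([184, 141, 1552]);


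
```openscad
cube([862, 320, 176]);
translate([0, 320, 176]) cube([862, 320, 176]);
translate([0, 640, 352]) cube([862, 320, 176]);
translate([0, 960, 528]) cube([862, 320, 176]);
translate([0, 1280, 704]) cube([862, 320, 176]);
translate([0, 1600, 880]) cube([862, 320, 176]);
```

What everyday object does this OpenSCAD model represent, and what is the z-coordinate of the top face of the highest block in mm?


A staircase. The total rise is 1056 mm.

6 identical blocks, each offset up and back from the previous — a staircase. Each step is 176 mm tall and there are 6 of them, so the total rise is 6 × 176 = 1056 mm.


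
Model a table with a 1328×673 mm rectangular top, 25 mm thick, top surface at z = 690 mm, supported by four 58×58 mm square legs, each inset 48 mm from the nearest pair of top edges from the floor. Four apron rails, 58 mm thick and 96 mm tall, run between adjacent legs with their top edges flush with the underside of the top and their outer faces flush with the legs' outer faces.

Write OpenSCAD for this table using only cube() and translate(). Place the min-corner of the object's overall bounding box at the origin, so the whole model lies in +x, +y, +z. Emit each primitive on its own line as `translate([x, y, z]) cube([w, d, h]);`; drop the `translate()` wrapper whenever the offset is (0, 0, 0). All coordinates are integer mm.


translate([0, 0, 665]) cube([1328, 673, 25]);
translate([48, 48, 0]) cube([58, 58, 665]);
translate([1222, 48, 0]) cube([58, 58, 665]);
translate([48, 567, 0]) cube([58, 58, 665]);
translate([1222, 567, 0]) cube([58, 58, 665]);
translate([106, 48, 569]) cube([1116, 58, 96]);
translate([106, 567, 569]) cube([1116, 58, 96]);
translate([48, 106, 569]) cube([58, 461, 96]);
translate([1222, 106, 569]) cube([58, 461, 96]);


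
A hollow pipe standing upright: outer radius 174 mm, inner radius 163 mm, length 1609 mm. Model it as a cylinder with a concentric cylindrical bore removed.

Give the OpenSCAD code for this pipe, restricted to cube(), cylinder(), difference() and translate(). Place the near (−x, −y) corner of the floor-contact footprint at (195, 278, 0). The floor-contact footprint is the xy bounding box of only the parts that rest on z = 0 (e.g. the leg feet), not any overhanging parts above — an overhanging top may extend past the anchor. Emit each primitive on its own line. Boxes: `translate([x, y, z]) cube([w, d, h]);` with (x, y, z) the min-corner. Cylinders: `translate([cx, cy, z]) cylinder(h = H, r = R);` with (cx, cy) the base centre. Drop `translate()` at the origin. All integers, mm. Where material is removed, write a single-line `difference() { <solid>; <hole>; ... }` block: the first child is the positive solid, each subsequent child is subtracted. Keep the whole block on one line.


difference() { translate([369, 452, 0]) cylinder(h = 1609, r = 174); translate([369, 452, 0]) cylinder(h = 1609, r = 163); }


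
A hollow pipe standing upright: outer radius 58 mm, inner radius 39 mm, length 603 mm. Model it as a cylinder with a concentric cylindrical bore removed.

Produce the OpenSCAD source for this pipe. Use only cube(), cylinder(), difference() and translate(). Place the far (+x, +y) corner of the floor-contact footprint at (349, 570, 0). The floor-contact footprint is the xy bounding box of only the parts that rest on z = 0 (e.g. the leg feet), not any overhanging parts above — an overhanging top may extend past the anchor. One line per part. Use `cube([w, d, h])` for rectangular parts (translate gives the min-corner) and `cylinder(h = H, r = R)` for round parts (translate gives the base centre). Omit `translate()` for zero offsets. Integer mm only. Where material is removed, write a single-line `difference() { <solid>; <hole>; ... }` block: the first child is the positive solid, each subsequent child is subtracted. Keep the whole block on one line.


difference() { translate([291, 512, 0]) cylinder(h = 603, r = 58); translate([291, 512, 0]) cylinder(h = 603, r = 39); }


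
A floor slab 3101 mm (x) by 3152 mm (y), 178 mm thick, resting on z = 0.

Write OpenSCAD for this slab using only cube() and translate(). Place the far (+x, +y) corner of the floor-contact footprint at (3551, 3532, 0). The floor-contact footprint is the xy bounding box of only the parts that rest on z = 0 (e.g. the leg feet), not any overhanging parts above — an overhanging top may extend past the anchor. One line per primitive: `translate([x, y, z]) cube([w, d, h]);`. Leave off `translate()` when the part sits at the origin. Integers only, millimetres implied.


translate([450, 380, 0]) cube([3101, 3152, 178]);


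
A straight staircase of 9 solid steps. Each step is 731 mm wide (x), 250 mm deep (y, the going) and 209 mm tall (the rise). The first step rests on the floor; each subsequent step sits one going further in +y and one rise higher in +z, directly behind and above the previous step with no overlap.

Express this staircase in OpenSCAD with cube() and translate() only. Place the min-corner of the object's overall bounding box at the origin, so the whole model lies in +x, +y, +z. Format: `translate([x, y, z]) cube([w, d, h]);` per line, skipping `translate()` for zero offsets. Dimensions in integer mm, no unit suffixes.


cube([731, 250, 209]);
translate([0, 250, 209]) cube([731, 250, 209]);
translate([0, 500, 418]) cube([731, 250, 209]);
translate([0, 750, 627]) cube([731, 250, 209]);
translate([0, 1000, 836]) cube([731, 250, 209]);
translate([0, 1250, 1045]) cube([731, 250, 209]);
translate([0, 1500, 1254]) cube([731, 250, 209]);
translate([0, 1750, 1463]) cube([731, 250, 209]);
translate([0, 2000, 1672]) cube([731, 250, 209]);


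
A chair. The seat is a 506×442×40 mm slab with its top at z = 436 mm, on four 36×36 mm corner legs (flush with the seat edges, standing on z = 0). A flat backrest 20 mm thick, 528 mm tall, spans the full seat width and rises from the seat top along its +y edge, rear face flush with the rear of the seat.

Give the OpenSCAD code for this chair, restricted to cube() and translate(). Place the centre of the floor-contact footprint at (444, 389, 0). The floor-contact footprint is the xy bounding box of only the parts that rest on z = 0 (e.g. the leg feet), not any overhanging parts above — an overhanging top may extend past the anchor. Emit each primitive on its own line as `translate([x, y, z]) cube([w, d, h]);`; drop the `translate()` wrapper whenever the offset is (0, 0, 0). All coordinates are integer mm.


// leg_h = 436 - 40 = 396
translate([191, 168, 396]) cube([506, 442, 40]);
translate([191, 168, 0]) cube([36, 36, 396]);
translate([661, 168, 0]) cube([36, 36, 396]);
translate([191, 574, 0]) cube([36, 36, 396]);
translate([661, 574, 0]) cube([36, 36, 396]);
translate([191, 590, 436]) cube([506, 20, 528]);


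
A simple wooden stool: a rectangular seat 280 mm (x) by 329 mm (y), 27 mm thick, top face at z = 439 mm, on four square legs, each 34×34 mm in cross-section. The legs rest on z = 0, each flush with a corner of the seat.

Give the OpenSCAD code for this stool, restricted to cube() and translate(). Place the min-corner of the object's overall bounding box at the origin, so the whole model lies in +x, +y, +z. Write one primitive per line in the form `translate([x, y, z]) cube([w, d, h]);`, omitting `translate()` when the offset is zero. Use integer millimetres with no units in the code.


translate([0, 0, 412]) cube([280, 329, 27]);
cube([34, 34, 412]);
translate([246, 0, 0]) cube([34, 34, 412]);
translate([0, 295, 0]) cube([34, 34, 412]);
translate([246, 295, 0]) cube([34, 34, 412]);


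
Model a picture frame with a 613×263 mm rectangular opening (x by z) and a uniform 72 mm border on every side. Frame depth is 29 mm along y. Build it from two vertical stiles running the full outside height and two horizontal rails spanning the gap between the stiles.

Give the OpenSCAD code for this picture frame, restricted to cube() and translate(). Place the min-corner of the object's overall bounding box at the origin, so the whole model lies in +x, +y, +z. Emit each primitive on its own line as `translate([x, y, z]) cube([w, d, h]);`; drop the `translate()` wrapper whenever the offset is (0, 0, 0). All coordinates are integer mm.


cube([72, 29, 407]);
translate([685, 0, 0]) cube([72, 29, 407]);
translate([72, 0, 0]) cube([613, 29, 72]);
translate([72, 0, 335]) cube([613, 29, 72]);


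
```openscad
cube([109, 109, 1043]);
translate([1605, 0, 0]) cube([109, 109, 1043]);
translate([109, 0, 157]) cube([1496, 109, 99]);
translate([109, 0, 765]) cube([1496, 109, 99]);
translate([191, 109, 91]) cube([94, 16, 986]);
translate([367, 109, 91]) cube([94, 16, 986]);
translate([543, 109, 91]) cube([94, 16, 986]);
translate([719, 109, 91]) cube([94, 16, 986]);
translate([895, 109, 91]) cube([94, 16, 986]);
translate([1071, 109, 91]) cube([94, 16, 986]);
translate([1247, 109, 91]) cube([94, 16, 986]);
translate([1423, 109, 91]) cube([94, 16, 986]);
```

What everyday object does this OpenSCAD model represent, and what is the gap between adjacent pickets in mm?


A fence section. The picket gap is 82 mm.

Two posts, two rails, 8 pickets — a fence section. Span 1496 mm holds 8 pickets of 94 mm with 9 equal gaps: ⌊(1496 − 8·94) / 9⌋ = 82 mm.


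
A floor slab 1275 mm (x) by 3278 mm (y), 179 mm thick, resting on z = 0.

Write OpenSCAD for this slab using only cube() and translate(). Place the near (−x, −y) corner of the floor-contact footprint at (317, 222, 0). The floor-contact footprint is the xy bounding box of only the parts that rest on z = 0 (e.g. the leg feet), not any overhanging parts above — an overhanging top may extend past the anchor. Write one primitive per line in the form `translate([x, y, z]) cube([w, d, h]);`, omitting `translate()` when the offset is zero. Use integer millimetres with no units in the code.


translate([317, 222, 0]) cube([1275, 3278, 179]);
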